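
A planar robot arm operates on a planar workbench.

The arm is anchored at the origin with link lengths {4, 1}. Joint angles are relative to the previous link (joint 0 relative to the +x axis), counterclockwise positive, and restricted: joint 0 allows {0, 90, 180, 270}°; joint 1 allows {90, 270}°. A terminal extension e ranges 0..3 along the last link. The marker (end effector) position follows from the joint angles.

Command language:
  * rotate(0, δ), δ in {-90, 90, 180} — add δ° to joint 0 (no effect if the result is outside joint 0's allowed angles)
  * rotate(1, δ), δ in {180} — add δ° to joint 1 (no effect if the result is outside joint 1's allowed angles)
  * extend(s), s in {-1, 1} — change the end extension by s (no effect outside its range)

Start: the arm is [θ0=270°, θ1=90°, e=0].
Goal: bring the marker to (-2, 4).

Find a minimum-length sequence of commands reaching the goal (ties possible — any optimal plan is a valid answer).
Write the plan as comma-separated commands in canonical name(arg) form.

start: [θ0=270°, θ1=90°, e=0]
t=1 extend(1) ⇒ [θ0=270°, θ1=90°, e=1]
t=2 rotate(0, 180) ⇒ [θ0=90°, θ1=90°, e=1]
no 1-step plan works, so 2 is optimal.

extend(1), rotate(0, 180)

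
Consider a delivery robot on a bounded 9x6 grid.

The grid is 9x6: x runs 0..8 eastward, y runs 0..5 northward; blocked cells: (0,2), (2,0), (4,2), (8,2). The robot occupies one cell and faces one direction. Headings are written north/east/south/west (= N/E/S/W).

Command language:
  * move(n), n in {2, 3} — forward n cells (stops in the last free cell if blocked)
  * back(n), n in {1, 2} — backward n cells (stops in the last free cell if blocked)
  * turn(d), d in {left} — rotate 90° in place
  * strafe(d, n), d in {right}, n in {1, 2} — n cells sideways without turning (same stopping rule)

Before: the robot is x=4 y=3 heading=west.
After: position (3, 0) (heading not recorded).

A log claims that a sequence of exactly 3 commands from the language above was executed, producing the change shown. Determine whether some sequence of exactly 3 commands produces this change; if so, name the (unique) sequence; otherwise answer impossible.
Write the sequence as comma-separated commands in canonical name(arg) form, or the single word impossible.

key: running move(3) before turn(left) would end elsewhere — order is forced
initial: x=4 y=3 heading=west
step 1 (turn(left)): x=4 y=3 heading=south
step 2 (strafe(right, 1)): x=3 y=3 heading=south
step 3 (move(3)): x=3 y=0 heading=south
no rival 3-sequence matches.

turn(left), strafe(right, 1), move(3)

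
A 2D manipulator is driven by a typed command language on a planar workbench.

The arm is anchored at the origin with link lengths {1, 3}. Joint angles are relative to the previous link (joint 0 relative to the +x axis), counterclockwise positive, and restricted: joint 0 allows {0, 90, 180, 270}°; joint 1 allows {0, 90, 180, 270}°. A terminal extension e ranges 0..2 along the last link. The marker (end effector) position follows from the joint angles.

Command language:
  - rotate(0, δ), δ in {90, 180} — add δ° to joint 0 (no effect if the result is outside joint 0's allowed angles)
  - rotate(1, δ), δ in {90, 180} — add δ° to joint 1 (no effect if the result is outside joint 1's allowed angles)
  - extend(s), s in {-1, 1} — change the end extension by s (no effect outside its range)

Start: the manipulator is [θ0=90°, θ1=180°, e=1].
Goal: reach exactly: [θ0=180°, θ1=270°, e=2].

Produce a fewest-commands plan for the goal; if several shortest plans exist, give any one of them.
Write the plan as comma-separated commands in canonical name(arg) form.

initial: [θ0=90°, θ1=180°, e=1]
[1] after rotate(1, 90): [θ0=90°, θ1=270°, e=1]
[2] after extend(1): [θ0=90°, θ1=270°, e=2]
[3] after rotate(0, 90): [θ0=180°, θ1=270°, e=2]
no 2-step plan works, so 3 is optimal.

rotate(1, 90), extend(1), rotate(0, 90)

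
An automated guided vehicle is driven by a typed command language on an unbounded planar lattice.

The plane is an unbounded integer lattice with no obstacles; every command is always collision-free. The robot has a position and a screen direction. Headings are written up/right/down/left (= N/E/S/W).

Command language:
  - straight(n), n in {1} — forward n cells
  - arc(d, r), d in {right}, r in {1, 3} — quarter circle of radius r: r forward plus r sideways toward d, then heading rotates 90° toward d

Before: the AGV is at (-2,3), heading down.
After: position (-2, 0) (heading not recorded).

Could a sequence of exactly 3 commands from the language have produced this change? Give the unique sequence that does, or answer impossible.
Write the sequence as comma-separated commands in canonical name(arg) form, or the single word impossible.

straight(1), straight(1), straight(1)

t0: at (-2,3), heading down
t=1 straight(1) ⇒ at (-2,2), heading down
t=2 straight(1) ⇒ at (-2,1), heading down
t=3 straight(1) ⇒ at (-2,0), heading down
uniquely the one of 27 3-step routes that fits.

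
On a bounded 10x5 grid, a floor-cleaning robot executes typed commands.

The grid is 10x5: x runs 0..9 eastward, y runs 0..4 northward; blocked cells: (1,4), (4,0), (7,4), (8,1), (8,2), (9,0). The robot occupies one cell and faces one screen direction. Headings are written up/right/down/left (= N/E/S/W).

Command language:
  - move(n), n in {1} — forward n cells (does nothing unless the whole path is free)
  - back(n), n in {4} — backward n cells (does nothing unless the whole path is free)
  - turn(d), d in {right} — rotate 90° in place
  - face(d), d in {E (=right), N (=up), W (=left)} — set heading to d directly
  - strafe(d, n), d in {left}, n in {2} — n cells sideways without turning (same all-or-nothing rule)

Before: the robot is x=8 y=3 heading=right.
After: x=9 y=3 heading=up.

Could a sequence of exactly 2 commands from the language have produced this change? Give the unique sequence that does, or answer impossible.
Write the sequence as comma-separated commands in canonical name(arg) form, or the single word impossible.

key: running face(N) before move(1) would end elsewhere — order is forced
begin: x=8 y=3 heading=right
1. move(1) → x=9 y=3 heading=right
2. face(N) → x=9 y=3 heading=up
no other 2-command option fits: unique.

move(1), face(N)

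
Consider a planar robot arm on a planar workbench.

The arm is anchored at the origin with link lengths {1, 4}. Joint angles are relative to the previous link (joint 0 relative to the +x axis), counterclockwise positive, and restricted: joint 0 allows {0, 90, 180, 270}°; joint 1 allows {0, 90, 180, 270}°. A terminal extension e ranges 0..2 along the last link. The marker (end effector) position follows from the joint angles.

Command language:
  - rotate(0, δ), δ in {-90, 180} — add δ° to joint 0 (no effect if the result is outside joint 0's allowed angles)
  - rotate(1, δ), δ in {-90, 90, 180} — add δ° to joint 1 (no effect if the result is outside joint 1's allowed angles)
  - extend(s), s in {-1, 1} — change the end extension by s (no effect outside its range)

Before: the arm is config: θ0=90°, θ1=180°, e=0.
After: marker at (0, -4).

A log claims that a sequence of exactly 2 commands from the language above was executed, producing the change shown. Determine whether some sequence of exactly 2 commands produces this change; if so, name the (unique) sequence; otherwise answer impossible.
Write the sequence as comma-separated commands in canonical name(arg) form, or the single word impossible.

key: running extend(1) before extend(-1) would end elsewhere — order is forced
start: config: θ0=90°, θ1=180°, e=0
[1] after extend(-1): config: θ0=90°, θ1=180°, e=0
[2] after extend(1): config: θ0=90°, θ1=180°, e=1
no rival 2-sequence matches.

extend(-1), extend(1)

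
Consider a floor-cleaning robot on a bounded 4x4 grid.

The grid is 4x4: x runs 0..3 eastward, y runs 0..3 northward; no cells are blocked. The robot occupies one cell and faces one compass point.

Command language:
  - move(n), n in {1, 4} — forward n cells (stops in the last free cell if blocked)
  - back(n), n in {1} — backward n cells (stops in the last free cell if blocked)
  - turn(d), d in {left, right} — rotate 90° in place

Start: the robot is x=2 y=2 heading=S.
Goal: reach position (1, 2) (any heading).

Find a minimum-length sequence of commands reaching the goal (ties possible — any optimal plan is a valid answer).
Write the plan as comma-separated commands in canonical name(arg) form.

turn(right), move(1)

from: x=2 y=2 heading=S
step 1 (turn(right)): x=2 y=2 heading=W
step 2 (move(1)): x=1 y=2 heading=W
nothing shorter than 2 reaches the goal.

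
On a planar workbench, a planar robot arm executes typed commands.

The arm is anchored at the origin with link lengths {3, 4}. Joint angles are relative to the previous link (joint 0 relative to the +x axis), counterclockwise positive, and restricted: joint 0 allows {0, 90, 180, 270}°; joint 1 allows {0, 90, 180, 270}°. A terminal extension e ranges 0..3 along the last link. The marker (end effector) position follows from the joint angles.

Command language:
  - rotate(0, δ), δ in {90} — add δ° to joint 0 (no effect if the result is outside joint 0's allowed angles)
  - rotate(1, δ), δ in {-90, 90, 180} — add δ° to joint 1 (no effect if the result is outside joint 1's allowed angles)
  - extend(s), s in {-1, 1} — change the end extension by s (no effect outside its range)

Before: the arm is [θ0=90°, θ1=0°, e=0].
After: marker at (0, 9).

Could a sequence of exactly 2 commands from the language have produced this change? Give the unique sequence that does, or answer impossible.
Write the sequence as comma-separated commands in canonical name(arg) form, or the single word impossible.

begin: [θ0=90°, θ1=0°, e=0]
[1] after extend(1): [θ0=90°, θ1=0°, e=1]
[2] after extend(1): [θ0=90°, θ1=0°, e=2]
no other 2-command option fits: unique.

extend(1), extend(1)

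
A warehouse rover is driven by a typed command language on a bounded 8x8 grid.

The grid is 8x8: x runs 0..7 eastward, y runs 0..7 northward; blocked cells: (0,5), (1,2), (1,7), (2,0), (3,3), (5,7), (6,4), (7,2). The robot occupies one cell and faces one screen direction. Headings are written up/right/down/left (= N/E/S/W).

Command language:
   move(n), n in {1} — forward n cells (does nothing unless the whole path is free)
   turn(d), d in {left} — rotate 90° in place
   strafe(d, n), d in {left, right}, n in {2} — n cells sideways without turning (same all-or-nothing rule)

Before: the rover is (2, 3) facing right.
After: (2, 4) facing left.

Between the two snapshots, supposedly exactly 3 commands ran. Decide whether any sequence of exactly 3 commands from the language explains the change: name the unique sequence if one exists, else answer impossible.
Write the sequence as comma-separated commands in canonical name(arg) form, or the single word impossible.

turn(left), move(1), turn(left)

key: position moved to (2,4) AND the heading swung to W — translation plus rotation needed
begin: (2, 3) facing right
step 1 (turn(left)): (2, 3) facing up
step 2 (move(1)): (2, 4) facing up
step 3 (turn(left)): (2, 4) facing left
uniquely the one of 64 3-step routes that fits.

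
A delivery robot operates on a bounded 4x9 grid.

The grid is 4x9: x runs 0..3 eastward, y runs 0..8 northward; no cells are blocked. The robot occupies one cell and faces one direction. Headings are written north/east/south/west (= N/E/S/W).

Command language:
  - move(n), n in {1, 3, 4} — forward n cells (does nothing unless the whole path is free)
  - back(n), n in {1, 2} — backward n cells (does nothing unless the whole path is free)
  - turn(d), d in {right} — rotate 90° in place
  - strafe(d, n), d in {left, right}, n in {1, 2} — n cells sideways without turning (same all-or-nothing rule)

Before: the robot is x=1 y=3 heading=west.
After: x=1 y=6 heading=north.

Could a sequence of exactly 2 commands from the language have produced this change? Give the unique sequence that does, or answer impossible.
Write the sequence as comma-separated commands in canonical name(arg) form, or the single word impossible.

key: order matters: swapping turn(right) and move(3) lands elsewhere
begin: x=1 y=3 heading=west
t=1 turn(right) ⇒ x=1 y=3 heading=north
t=2 move(3) ⇒ x=1 y=6 heading=north
no other 2-command option fits: unique.

turn(right), move(3)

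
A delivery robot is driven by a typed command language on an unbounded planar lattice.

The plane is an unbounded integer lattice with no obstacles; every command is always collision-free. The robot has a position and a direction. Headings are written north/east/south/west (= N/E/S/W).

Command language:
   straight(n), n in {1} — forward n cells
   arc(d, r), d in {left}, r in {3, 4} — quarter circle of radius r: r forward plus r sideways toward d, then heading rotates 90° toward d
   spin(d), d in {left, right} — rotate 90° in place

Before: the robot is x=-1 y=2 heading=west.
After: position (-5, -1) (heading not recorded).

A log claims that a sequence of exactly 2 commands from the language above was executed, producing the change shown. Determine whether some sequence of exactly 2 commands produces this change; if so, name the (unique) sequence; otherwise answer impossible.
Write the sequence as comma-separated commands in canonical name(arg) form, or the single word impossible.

straight(1), arc(left, 3)

key: running arc(left, 3) before straight(1) would end elsewhere — order is forced
t0: x=-1 y=2 heading=west
step 1 (straight(1)): x=-2 y=2 heading=west
step 2 (arc(left, 3)): x=-5 y=-1 heading=south
uniquely the one of 25 2-step routes that fits.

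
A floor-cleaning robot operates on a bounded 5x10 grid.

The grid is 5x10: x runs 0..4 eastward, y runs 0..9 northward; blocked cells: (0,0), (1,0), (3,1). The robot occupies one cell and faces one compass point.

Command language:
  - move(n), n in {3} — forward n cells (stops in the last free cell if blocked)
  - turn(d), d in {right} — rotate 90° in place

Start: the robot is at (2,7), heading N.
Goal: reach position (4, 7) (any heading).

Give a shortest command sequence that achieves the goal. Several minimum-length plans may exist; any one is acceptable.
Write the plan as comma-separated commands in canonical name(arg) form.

turn(right), move(3)

start: at (2,7), heading N
[1] after turn(right): at (2,7), heading E
[2] after move(3): at (4,7), heading E
minimal: 2 command(s), checked below 2.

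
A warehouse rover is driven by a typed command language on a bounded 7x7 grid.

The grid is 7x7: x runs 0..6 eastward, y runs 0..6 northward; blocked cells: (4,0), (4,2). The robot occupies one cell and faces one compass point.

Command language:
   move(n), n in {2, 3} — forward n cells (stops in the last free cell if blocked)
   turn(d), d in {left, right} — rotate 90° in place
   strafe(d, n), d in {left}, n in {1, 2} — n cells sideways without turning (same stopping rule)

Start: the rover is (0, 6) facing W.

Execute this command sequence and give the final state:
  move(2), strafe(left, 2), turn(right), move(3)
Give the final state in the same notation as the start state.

(0, 6) facing N

from: (0, 6) facing W
step 1 (move(2)): (0, 6) facing W
step 2 (strafe(left, 2)): (0, 4) facing W
step 3 (turn(right)): (0, 4) facing N
step 4 (move(3)): (0, 6) facing N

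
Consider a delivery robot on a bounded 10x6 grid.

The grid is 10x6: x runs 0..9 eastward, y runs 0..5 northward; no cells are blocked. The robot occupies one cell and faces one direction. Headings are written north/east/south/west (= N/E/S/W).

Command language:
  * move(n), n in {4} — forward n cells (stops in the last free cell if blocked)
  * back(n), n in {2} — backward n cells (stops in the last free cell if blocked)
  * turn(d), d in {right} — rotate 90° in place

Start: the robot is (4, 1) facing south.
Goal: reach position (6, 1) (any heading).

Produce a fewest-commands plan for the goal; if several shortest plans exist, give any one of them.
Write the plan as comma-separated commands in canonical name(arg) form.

turn(right), back(2)

from: (4, 1) facing south
1. turn(right) → (4, 1) facing west
2. back(2) → (6, 1) facing west
shorter routes all fall short; 2 is best.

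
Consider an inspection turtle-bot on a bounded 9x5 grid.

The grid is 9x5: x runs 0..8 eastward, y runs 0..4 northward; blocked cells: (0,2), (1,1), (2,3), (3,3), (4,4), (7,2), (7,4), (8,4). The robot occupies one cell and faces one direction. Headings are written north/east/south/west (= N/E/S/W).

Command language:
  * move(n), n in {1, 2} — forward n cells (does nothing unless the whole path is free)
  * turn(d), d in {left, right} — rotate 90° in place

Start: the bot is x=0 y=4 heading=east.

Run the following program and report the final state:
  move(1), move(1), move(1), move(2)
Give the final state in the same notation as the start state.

initial: x=0 y=4 heading=east
[1] after move(1): x=1 y=4 heading=east
[2] after move(1): x=2 y=4 heading=east
[3] after move(1): x=3 y=4 heading=east
[4] after move(2): x=3 y=4 heading=east

x=3 y=4 heading=east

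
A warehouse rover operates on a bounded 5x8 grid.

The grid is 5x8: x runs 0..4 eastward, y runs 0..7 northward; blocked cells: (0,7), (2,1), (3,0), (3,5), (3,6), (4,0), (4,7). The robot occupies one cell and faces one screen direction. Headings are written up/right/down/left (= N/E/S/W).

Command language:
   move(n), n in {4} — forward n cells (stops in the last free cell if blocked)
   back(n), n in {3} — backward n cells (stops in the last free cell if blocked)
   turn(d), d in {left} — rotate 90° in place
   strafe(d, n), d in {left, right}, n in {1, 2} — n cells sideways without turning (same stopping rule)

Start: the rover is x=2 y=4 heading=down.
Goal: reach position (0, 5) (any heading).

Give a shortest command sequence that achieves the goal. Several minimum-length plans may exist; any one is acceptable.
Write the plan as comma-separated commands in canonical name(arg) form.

strafe(right, 2), turn(left), strafe(left, 1)

start: x=2 y=4 heading=down
[1] after strafe(right, 2): x=0 y=4 heading=down
[2] after turn(left): x=0 y=4 heading=right
[3] after strafe(left, 1): x=0 y=5 heading=right
no 2-step plan works, so 3 is optimal.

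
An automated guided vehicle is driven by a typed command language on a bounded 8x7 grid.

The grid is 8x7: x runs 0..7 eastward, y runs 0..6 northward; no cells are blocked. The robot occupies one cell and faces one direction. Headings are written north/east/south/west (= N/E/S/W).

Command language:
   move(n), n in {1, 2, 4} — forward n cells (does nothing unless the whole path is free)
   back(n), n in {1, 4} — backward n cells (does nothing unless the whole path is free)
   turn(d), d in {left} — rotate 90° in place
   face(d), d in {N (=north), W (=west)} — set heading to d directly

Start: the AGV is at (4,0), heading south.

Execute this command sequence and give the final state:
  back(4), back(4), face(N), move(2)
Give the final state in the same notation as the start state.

at (4,6), heading north

start: at (4,0), heading south
1. back(4) → at (4,4), heading south
2. back(4) → at (4,4), heading south
3. face(N) → at (4,4), heading north
4. move(2) → at (4,6), heading north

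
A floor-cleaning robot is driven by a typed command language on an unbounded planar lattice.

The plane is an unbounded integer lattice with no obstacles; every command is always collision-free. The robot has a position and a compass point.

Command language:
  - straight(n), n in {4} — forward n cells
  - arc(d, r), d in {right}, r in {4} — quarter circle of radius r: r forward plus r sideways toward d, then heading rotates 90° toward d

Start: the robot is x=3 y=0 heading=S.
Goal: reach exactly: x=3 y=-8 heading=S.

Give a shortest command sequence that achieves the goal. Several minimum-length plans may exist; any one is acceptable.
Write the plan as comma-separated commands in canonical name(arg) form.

straight(4), straight(4)

begin: x=3 y=0 heading=S
1. straight(4) → x=3 y=-4 heading=S
2. straight(4) → x=3 y=-8 heading=S
minimal: 2 command(s), checked below 2.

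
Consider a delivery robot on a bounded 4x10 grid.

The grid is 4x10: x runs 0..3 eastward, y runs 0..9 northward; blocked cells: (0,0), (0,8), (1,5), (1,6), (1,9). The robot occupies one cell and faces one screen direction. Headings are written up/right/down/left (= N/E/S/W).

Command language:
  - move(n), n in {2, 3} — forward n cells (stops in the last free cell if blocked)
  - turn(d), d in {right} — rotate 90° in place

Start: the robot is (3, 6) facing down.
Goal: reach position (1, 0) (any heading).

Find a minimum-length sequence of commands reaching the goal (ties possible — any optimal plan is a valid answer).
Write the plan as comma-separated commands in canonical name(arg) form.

initial: (3, 6) facing down
[1] after move(3): (3, 3) facing down
[2] after move(3): (3, 0) facing down
[3] after turn(right): (3, 0) facing left
[4] after move(3): (1, 0) facing left
shorter routes all fall short; 4 is best.

move(3), move(3), turn(right), move(3)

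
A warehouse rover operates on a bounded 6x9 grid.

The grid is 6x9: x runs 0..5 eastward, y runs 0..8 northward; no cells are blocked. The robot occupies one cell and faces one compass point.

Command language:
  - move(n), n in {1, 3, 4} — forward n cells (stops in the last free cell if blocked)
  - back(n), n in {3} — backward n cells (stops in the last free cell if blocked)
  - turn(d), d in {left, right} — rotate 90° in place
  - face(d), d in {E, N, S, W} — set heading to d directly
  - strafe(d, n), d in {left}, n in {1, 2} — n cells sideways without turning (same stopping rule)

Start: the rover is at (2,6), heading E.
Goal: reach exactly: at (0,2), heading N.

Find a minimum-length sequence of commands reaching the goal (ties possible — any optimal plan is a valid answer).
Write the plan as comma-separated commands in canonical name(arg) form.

initial: at (2,6), heading E
t=1 face(S) ⇒ at (2,6), heading S
t=2 move(4) ⇒ at (2,2), heading S
t=3 face(N) ⇒ at (2,2), heading N
t=4 strafe(left, 2) ⇒ at (0,2), heading N
minimal: 4 command(s), checked below 4.

face(S), move(4), face(N), strafe(left, 2)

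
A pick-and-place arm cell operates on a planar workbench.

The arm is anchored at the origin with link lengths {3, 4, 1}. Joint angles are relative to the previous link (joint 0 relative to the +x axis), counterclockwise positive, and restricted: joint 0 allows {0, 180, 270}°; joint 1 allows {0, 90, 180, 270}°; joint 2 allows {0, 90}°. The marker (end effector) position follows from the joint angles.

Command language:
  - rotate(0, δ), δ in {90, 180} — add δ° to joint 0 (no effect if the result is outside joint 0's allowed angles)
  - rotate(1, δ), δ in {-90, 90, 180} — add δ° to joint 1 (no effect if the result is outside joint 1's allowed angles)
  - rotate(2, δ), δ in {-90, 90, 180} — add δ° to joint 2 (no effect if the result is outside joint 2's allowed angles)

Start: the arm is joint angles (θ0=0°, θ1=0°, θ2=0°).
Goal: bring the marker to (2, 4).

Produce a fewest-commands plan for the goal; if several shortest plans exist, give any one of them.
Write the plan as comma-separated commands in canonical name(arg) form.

initial: joint angles (θ0=0°, θ1=0°, θ2=0°)
t=1 rotate(1, 90) ⇒ joint angles (θ0=0°, θ1=90°, θ2=0°)
t=2 rotate(2, 90) ⇒ joint angles (θ0=0°, θ1=90°, θ2=90°)
shorter routes all fall short; 2 is best.

rotate(1, 90), rotate(2, 90)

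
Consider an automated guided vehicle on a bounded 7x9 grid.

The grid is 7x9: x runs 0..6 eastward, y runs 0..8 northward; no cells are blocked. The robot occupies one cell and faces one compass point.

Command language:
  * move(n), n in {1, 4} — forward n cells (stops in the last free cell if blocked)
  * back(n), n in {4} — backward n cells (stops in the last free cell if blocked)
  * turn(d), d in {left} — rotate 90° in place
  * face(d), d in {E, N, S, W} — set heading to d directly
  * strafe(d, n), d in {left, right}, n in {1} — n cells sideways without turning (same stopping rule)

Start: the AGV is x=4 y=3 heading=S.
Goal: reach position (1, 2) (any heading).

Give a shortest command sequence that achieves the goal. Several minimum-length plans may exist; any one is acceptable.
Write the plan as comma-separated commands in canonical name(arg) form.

strafe(left, 1), turn(left), strafe(right, 1), back(4)

start: x=4 y=3 heading=S
t=1 strafe(left, 1) ⇒ x=5 y=3 heading=S
t=2 turn(left) ⇒ x=5 y=3 heading=E
t=3 strafe(right, 1) ⇒ x=5 y=2 heading=E
t=4 back(4) ⇒ x=1 y=2 heading=E
shorter routes all fall short; 4 is best.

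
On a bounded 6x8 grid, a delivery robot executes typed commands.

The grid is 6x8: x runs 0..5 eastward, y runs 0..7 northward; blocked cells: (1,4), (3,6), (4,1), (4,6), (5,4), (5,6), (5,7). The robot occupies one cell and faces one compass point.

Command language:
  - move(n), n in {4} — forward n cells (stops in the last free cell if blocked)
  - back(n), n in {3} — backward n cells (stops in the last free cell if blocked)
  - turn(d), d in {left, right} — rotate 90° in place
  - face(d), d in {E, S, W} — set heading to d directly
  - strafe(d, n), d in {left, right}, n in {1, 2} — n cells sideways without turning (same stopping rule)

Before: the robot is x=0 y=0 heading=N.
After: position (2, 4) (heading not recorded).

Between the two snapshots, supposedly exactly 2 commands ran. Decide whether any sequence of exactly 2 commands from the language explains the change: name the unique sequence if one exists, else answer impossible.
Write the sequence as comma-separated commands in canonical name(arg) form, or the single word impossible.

strafe(right, 2), move(4)

key: running move(4) before strafe(right, 2) would end elsewhere — order is forced
initial: x=0 y=0 heading=N
1. strafe(right, 2) → x=2 y=0 heading=N
2. move(4) → x=2 y=4 heading=N
uniquely the one of 121 2-step routes that fits.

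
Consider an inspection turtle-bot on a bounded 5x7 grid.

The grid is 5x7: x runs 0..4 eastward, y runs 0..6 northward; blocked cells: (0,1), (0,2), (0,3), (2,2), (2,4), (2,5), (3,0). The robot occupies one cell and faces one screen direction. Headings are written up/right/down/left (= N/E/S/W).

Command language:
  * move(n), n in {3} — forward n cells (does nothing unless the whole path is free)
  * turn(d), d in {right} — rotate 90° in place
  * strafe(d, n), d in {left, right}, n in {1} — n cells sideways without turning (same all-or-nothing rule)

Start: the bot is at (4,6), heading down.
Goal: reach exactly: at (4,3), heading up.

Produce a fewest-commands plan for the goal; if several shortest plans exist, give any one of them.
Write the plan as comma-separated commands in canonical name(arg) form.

move(3), turn(right), turn(right)

from: at (4,6), heading down
step 1 (move(3)): at (4,3), heading down
step 2 (turn(right)): at (4,3), heading left
step 3 (turn(right)): at (4,3), heading up
nothing shorter than 3 reaches the goal.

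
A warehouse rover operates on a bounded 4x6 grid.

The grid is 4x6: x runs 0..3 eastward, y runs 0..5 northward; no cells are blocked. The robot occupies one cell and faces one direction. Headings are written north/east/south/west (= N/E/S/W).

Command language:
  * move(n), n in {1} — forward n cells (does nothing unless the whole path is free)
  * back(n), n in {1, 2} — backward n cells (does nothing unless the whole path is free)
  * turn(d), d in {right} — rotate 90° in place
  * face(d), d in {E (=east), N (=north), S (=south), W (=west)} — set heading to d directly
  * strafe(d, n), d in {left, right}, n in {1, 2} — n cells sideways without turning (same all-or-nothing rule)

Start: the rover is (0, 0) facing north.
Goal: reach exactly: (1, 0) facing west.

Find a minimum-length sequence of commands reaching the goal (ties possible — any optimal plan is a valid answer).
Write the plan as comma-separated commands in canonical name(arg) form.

start: (0, 0) facing north
[1] after strafe(right, 1): (1, 0) facing north
[2] after face(W): (1, 0) facing west
no 1-step plan works, so 2 is optimal.

strafe(right, 1), face(W)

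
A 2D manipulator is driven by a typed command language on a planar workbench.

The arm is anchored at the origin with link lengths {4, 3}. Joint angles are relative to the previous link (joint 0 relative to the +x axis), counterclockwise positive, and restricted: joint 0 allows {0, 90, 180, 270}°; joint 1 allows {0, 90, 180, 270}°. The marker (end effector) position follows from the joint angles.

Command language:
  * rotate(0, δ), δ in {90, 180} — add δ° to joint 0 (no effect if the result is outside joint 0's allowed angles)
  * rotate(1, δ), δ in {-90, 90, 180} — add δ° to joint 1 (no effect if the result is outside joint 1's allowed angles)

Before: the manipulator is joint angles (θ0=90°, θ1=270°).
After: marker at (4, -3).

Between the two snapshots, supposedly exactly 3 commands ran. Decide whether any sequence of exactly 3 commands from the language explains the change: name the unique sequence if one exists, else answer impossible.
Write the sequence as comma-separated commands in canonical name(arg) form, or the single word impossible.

rotate(0, 90), rotate(0, 90), rotate(0, 90)

from: joint angles (θ0=90°, θ1=270°)
1. rotate(0, 90) → joint angles (θ0=180°, θ1=270°)
2. rotate(0, 90) → joint angles (θ0=270°, θ1=270°)
3. rotate(0, 90) → joint angles (θ0=0°, θ1=270°)
uniquely the one of 125 3-step routes that fits.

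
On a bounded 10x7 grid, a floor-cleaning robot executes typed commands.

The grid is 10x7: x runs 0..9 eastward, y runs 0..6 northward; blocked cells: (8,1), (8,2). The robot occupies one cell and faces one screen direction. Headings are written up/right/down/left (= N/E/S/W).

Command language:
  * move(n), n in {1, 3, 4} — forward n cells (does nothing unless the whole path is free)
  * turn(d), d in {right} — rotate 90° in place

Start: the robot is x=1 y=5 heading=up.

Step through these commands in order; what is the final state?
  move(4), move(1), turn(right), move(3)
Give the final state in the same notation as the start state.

x=4 y=6 heading=right

start: x=1 y=5 heading=up
t=1 move(4) ⇒ x=1 y=5 heading=up
t=2 move(1) ⇒ x=1 y=6 heading=up
t=3 turn(right) ⇒ x=1 y=6 heading=right
t=4 move(3) ⇒ x=4 y=6 heading=right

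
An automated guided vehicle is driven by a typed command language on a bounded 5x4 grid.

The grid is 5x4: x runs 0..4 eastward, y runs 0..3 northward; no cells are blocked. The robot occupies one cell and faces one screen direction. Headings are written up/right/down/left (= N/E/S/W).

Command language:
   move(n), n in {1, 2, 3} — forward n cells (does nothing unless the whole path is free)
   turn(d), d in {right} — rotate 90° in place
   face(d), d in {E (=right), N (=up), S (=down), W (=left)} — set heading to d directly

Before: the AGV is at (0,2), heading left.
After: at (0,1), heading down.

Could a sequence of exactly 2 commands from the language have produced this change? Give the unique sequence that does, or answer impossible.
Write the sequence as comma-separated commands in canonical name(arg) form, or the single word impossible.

key: order matters: swapping face(S) and move(1) lands elsewhere
t0: at (0,2), heading left
t=1 face(S) ⇒ at (0,2), heading down
t=2 move(1) ⇒ at (0,1), heading down
uniquely the one of 64 2-step routes that fits.

face(S), move(1)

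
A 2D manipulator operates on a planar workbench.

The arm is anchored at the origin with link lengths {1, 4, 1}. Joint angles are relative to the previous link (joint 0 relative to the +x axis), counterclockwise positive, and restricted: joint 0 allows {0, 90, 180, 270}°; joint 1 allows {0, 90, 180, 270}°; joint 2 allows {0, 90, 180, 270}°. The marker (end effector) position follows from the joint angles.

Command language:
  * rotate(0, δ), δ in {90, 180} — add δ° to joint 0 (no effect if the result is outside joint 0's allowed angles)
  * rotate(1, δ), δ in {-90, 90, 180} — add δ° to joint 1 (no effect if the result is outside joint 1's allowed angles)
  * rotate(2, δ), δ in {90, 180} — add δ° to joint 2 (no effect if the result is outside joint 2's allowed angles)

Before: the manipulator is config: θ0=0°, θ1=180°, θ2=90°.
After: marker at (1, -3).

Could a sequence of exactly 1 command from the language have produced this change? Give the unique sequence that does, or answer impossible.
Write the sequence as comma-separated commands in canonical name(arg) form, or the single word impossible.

begin: config: θ0=0°, θ1=180°, θ2=90°
t=1 rotate(0, 90) ⇒ config: θ0=90°, θ1=180°, θ2=90°
no other 1-command option fits: unique.

rotate(0, 90)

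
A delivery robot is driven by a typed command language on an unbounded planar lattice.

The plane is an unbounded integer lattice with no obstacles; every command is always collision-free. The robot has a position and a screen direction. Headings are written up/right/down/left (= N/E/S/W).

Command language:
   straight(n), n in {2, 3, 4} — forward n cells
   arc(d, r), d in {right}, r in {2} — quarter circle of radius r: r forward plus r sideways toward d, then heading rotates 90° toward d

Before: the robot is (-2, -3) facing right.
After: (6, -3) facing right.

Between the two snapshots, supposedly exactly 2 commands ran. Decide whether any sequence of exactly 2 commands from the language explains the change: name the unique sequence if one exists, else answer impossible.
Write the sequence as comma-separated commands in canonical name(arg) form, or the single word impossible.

straight(4), straight(4)

key: heading stays E — no command in the sequence turns
from: (-2, -3) facing right
1. straight(4) → (2, -3) facing right
2. straight(4) → (6, -3) facing right
no rival 2-sequence matches.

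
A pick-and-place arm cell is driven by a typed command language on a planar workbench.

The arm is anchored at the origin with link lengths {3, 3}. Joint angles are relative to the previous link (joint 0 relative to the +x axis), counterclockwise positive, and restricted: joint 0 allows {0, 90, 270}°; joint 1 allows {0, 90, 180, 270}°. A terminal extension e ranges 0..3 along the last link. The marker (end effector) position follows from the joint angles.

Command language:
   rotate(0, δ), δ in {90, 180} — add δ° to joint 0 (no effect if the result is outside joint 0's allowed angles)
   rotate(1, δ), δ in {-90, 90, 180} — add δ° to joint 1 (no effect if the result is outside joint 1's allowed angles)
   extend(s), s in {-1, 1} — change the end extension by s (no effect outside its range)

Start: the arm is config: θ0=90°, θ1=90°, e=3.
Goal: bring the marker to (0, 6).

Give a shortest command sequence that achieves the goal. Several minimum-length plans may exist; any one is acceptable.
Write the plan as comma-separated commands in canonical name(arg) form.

extend(-1), extend(-1), extend(-1), rotate(1, -90)

initial: config: θ0=90°, θ1=90°, e=3
step 1 (extend(-1)): config: θ0=90°, θ1=90°, e=2
step 2 (extend(-1)): config: θ0=90°, θ1=90°, e=1
step 3 (extend(-1)): config: θ0=90°, θ1=90°, e=0
step 4 (rotate(1, -90)): config: θ0=90°, θ1=0°, e=0
shorter routes all fall short; 4 is best.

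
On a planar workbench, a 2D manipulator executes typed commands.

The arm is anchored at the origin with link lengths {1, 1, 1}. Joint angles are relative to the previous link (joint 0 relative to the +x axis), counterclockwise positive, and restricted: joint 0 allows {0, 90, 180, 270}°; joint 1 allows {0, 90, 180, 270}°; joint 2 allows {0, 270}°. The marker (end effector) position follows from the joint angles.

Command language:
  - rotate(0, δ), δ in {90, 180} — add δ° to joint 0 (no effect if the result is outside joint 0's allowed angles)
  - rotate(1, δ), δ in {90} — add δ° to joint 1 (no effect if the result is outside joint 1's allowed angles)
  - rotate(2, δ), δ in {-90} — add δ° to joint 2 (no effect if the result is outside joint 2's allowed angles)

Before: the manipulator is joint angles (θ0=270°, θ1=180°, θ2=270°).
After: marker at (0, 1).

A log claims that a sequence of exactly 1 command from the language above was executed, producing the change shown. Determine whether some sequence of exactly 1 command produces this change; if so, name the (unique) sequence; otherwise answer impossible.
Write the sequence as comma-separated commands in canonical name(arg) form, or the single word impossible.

rotate(0, 90)

initial: joint angles (θ0=270°, θ1=180°, θ2=270°)
step 1 (rotate(0, 90)): joint angles (θ0=0°, θ1=180°, θ2=270°)
no rival 1-sequence matches.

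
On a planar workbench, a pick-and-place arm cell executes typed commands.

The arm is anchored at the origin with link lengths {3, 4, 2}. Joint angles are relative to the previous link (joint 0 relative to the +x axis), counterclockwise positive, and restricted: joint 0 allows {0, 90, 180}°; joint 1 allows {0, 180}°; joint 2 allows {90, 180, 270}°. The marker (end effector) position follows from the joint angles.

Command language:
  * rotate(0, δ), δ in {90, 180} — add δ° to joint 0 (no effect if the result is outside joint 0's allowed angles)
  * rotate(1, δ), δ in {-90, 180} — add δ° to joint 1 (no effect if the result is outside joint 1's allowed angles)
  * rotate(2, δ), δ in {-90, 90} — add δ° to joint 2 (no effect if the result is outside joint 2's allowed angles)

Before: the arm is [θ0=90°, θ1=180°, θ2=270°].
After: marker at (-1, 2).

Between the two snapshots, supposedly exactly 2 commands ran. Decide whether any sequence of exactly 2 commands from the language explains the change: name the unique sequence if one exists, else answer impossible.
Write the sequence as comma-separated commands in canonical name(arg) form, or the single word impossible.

rotate(0, 90), rotate(0, 180)

key: running rotate(0, 180) before rotate(0, 90) would end elsewhere — order is forced
initial: [θ0=90°, θ1=180°, θ2=270°]
t=1 rotate(0, 90) ⇒ [θ0=180°, θ1=180°, θ2=270°]
t=2 rotate(0, 180) ⇒ [θ0=0°, θ1=180°, θ2=270°]
uniquely the one of 36 2-step routes that fits.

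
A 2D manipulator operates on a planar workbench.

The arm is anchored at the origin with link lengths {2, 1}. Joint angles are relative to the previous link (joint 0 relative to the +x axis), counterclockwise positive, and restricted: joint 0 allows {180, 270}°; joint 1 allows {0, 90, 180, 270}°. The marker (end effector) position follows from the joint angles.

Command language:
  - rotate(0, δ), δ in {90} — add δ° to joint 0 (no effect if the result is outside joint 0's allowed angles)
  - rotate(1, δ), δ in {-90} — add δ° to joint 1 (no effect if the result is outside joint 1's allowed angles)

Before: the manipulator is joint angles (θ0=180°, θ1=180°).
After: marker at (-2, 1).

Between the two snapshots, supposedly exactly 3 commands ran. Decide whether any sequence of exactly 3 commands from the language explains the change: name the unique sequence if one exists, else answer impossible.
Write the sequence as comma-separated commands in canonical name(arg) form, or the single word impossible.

from: joint angles (θ0=180°, θ1=180°)
step 1 (rotate(1, -90)): joint angles (θ0=180°, θ1=90°)
step 2 (rotate(1, -90)): joint angles (θ0=180°, θ1=0°)
step 3 (rotate(1, -90)): joint angles (θ0=180°, θ1=270°)
no rival 3-sequence matches.

rotate(1, -90), rotate(1, -90), rotate(1, -90)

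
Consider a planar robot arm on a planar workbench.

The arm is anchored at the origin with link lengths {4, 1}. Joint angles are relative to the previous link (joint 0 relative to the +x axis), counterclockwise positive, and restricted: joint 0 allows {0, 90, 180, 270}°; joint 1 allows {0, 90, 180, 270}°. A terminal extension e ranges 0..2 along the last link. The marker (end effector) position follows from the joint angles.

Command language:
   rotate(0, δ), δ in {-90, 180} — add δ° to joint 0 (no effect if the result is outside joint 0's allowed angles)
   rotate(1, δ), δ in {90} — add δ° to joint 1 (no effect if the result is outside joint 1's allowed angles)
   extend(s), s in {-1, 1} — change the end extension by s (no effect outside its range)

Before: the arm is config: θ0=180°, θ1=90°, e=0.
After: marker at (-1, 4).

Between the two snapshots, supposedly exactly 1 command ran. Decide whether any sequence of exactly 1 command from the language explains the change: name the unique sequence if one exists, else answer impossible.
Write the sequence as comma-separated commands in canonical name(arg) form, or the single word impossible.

rotate(0, -90)

start: config: θ0=180°, θ1=90°, e=0
1. rotate(0, -90) → config: θ0=90°, θ1=90°, e=0
uniquely the one of 5 1-step routes that fits.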